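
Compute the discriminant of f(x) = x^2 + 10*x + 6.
Δ = 76

For a quadratic a x^2 + b x + c the discriminant is Δ = b^2 - 4ac = (10)^2 - 4*(1)*(6) = 100 - (24) = 76.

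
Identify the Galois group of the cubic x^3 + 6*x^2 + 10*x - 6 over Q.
Gal(K/Q) = S_3 (symmetric group of order 6)

Compute the discriminant of x^3 + (6)*x^2 + (10)*x + (-6): Δ = -2668. Since Δ is not a rational square, the Galois group is not contained in A_3; it must be the full S_3 (irreducibility of the cubic rules out anything smaller).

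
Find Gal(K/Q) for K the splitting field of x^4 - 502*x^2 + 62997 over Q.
Gal(K/Q) = V_4 (Klein four-group, Z/2Z × Z/2Z)

f factors as (x^2 - 249)(x^2 - 253), so the splitting field is K = Q(sqrt(249), sqrt(253)). The elements 249, 253, 62997 are all non-squares in Q, so sqrt(249) and sqrt(253) generate independent quadratic extensions. Thus [K:Q] = 4 and Gal(K/Q) is generated by the two order-2 automorphisms sqrt(249) ↦ -sqrt(249) and sqrt(253) ↦ -sqrt(253), giving V_4.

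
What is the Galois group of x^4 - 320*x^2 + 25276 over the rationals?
Gal(K/Q) = V_4 (Klein four-group, Z/2Z × Z/2Z)

f factors as (x^2 - 142)(x^2 - 178), so the splitting field is K = Q(sqrt(142), sqrt(178)). The elements 142, 178, 25276 are all non-squares in Q, so sqrt(142) and sqrt(178) generate independent quadratic extensions. Thus [K:Q] = 4 and Gal(K/Q) is generated by the two order-2 automorphisms sqrt(142) ↦ -sqrt(142) and sqrt(178) ↦ -sqrt(178), giving V_4.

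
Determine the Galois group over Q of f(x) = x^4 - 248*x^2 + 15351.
Gal(K/Q) = V_4 (Klein four-group, Z/2Z × Z/2Z)

f factors as (x^2 - 119)(x^2 - 129), so the splitting field is K = Q(sqrt(119), sqrt(129)). The elements 119, 129, 15351 are all non-squares in Q, so sqrt(119) and sqrt(129) generate independent quadratic extensions. Thus [K:Q] = 4 and Gal(K/Q) is generated by the two order-2 automorphisms sqrt(119) ↦ -sqrt(119) and sqrt(129) ↦ -sqrt(129), giving V_4.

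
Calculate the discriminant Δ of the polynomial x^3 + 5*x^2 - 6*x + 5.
Δ = -4111

For x^3 + a x^2 + b x + c the discriminant is Δ = 18 a b c - 4 a^3 c + a^2 b^2 - 4 b^3 - 27 c^2.
Plug a = 5, b = -6, c = 5:
  18*(5)*(-6)*(5) - 4*(5)^3*(5) + (5)^2*(-6)^2 - 4*(-6)^3 - 27*(5)^2
  = -2700 + (-2500) + 900 + (864) + (-675)
  = -4111.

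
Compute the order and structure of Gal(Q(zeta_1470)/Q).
|Gal(Q(zeta_1470)/Q)| = phi(1470) = 336; group ≅ (Z/1470Z)^* ≅ Z/2Z × Z/4Z × Z/42Z

The n-th cyclotomic polynomial Φ_1470(x) is the minimal polynomial of zeta_1470 over Q and has degree phi(1470) = 336. So Q(zeta_1470) is a degree-336 Galois extension with Galois group (Z/1470Z)^*. By CRT, (Z/1470Z)^* ≅ (Z/2Z)^* × (Z/3Z)^* × (Z/5Z)^* × (Z/49Z)^*. Each prime-power unit group is (Z/2Z)^* ≅ trivial group (order 1); (Z/3Z)^* ≅ Z/2Z; (Z/5Z)^* ≅ Z/4Z; (Z/49Z)^* ≅ Z/42Z. Hence Gal(Q(zeta_1470)/Q) ≅ Z/2Z × Z/4Z × Z/42Z.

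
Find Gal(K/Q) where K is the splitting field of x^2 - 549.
Gal(K/Q) = Z/2Z (cyclic of order 2)

x^2 - 549 is irreducible over Q since 549 is not a rational square. The splitting field Q(sqrt(549)) has degree 2 over Q, and its unique nontrivial automorphism is sqrt(549) ↦ -sqrt(549). Hence Gal(Q(sqrt(549))/Q) = Z/2Z.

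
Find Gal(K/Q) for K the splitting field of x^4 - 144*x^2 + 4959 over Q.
Gal(K/Q) = V_4 (Klein four-group, Z/2Z × Z/2Z)

f factors as (x^2 - 57)(x^2 - 87), so the splitting field is K = Q(sqrt(57), sqrt(87)). The elements 57, 87, 4959 are all non-squares in Q, so sqrt(57) and sqrt(87) generate independent quadratic extensions. Thus [K:Q] = 4 and Gal(K/Q) is generated by the two order-2 automorphisms sqrt(57) ↦ -sqrt(57) and sqrt(87) ↦ -sqrt(87), giving V_4.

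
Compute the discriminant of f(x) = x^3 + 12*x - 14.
Δ = -12204

For a depressed cubic x^3 + p x + q the discriminant is Δ = -4 p^3 - 27 q^2 = -4*(12)^3 - 27*(-14)^2 = -6912 - 5292 = -12204.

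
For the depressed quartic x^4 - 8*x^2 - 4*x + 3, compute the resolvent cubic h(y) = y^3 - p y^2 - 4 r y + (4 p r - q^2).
h(y) = y^3 + 8*y^2 - 12*y - 112

Identify coefficients: p = -8, q = -4, r = 3.
Plug into h(y) = y^3 - p y^2 - 4 r y + (4 p r - q^2):
  h(y) = y^3 - (-8) y^2 - 4*(3) y + (4*(-8)*(3) - (-4)^2)
       = y^3 + (8) y^2 + (-12) y + (-112).
Simplifying: h(y) = y^3 + 8*y^2 - 12*y - 112.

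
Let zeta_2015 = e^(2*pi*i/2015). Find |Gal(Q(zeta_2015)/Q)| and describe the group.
|Gal(Q(zeta_2015)/Q)| = phi(2015) = 1440; group ≅ (Z/2015Z)^* ≅ Z/4Z × Z/12Z × Z/30Z

The n-th cyclotomic polynomial Φ_2015(x) is the minimal polynomial of zeta_2015 over Q and has degree phi(2015) = 1440. So Q(zeta_2015) is a degree-1440 Galois extension with Galois group (Z/2015Z)^*. By CRT, (Z/2015Z)^* ≅ (Z/5Z)^* × (Z/13Z)^* × (Z/31Z)^*. Each prime-power unit group is (Z/5Z)^* ≅ Z/4Z; (Z/13Z)^* ≅ Z/12Z; (Z/31Z)^* ≅ Z/30Z. Hence Gal(Q(zeta_2015)/Q) ≅ Z/4Z × Z/12Z × Z/30Z.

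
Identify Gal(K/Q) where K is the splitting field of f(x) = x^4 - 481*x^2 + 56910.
Gal(K/Q) = V_4 (Klein four-group, Z/2Z × Z/2Z)

f factors as (x^2 - 271)(x^2 - 210), so the splitting field is K = Q(sqrt(271), sqrt(210)). The elements 271, 210, 56910 are all non-squares in Q, so sqrt(271) and sqrt(210) generate independent quadratic extensions. Thus [K:Q] = 4 and Gal(K/Q) is generated by the two order-2 automorphisms sqrt(271) ↦ -sqrt(271) and sqrt(210) ↦ -sqrt(210), giving V_4.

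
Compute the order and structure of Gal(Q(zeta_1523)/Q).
|Gal(Q(zeta_1523)/Q)| = phi(1523) = 1522; group ≅ (Z/1523Z)^* ≅ Z/1522Z

The n-th cyclotomic polynomial Φ_1523(x) is the minimal polynomial of zeta_1523 over Q and has degree phi(1523) = 1522. So Q(zeta_1523) is a degree-1522 Galois extension with Galois group (Z/1523Z)^*. (Z/1523Z)^* is cyclic since 1523 is an odd prime power (or 4). Hence Gal(Q(zeta_1523)/Q) ≅ Z/1522Z.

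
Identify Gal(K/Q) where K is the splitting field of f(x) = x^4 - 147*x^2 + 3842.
Gal(K/Q) = V_4 (Klein four-group, Z/2Z × Z/2Z)

f factors as (x^2 - 113)(x^2 - 34), so the splitting field is K = Q(sqrt(113), sqrt(34)). The elements 113, 34, 3842 are all non-squares in Q, so sqrt(113) and sqrt(34) generate independent quadratic extensions. Thus [K:Q] = 4 and Gal(K/Q) is generated by the two order-2 automorphisms sqrt(113) ↦ -sqrt(113) and sqrt(34) ↦ -sqrt(34), giving V_4.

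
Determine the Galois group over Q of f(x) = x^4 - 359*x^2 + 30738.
Gal(K/Q) = V_4 (Klein four-group, Z/2Z × Z/2Z)

f factors as (x^2 - 141)(x^2 - 218), so the splitting field is K = Q(sqrt(141), sqrt(218)). The elements 141, 218, 30738 are all non-squares in Q, so sqrt(141) and sqrt(218) generate independent quadratic extensions. Thus [K:Q] = 4 and Gal(K/Q) is generated by the two order-2 automorphisms sqrt(141) ↦ -sqrt(141) and sqrt(218) ↦ -sqrt(218), giving V_4.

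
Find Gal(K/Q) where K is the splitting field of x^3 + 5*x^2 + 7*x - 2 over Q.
Gal(K/Q) = S_3 (symmetric group of order 6)

Compute the discriminant of x^3 + (5)*x^2 + (7)*x + (-2): Δ = -515. Since Δ is not a rational square, the Galois group is not contained in A_3; it must be the full S_3 (irreducibility of the cubic rules out anything smaller).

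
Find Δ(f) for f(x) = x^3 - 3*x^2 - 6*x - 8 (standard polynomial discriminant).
Δ = -3996

For x^3 + a x^2 + b x + c the discriminant is Δ = 18 a b c - 4 a^3 c + a^2 b^2 - 4 b^3 - 27 c^2.
Plug a = -3, b = -6, c = -8:
  18*(-3)*(-6)*(-8) - 4*(-3)^3*(-8) + (-3)^2*(-6)^2 - 4*(-6)^3 - 27*(-8)^2
  = -2592 + (-864) + 324 + (864) + (-1728)
  = -3996.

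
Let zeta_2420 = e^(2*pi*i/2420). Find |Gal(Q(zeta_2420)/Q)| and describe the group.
|Gal(Q(zeta_2420)/Q)| = phi(2420) = 880; group ≅ (Z/2420Z)^* ≅ Z/2Z × Z/4Z × Z/110Z

The n-th cyclotomic polynomial Φ_2420(x) is the minimal polynomial of zeta_2420 over Q and has degree phi(2420) = 880. So Q(zeta_2420) is a degree-880 Galois extension with Galois group (Z/2420Z)^*. By CRT, (Z/2420Z)^* ≅ (Z/4Z)^* × (Z/5Z)^* × (Z/121Z)^*. Each prime-power unit group is (Z/4Z)^* ≅ Z/2Z; (Z/5Z)^* ≅ Z/4Z; (Z/121Z)^* ≅ Z/110Z. Hence Gal(Q(zeta_2420)/Q) ≅ Z/2Z × Z/4Z × Z/110Z.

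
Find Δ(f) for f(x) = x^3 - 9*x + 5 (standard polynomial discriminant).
Δ = 2241

For a depressed cubic x^3 + p x + q the discriminant is Δ = -4 p^3 - 27 q^2 = -4*(-9)^3 - 27*(5)^2 = 2916 - 675 = 2241.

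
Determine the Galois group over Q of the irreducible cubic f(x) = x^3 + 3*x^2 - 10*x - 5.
Gal(K/Q) = S_3 (symmetric group of order 6)

Compute the discriminant of x^3 + (3)*x^2 + (-10)*x + (-5): Δ = 7465. Since Δ is not a rational square, the Galois group is not contained in A_3; it must be the full S_3 (irreducibility of the cubic rules out anything smaller).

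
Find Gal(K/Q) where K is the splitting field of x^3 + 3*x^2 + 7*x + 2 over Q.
Gal(K/Q) = S_3 (symmetric group of order 6)

Compute the discriminant of x^3 + (3)*x^2 + (7)*x + (2): Δ = -499. Since Δ is not a rational square, the Galois group is not contained in A_3; it must be the full S_3 (irreducibility of the cubic rules out anything smaller).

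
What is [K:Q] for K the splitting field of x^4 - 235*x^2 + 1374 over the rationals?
[K:Q] = 4

f factors as (x^2 - 229)(x^2 - 6); the splitting field is K = Q(sqrt(229), sqrt(6)). Since 229, 6, and 1374 are all non-squares in Q, the three subfields Q(sqrt(229)), Q(sqrt(6)), Q(sqrt(1374)) are distinct degree-2 extensions, so [K:Q] = 4 (Klein four Galois group).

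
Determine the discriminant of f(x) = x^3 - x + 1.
Δ = -23

For x^3 + a x^2 + b x + c the discriminant is Δ = 18 a b c - 4 a^3 c + a^2 b^2 - 4 b^3 - 27 c^2.
Plug a = 0, b = -1, c = 1:
  18*(0)*(-1)*(1) - 4*(0)^3*(1) + (0)^2*(-1)^2 - 4*(-1)^3 - 27*(1)^2
  = 0 + (0) + 0 + (4) + (-27)
  = -23.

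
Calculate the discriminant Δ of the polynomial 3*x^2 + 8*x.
Δ = 64

For a quadratic a x^2 + b x + c the discriminant is Δ = b^2 - 4ac = (8)^2 - 4*(3)*(0) = 64 - (0) = 64.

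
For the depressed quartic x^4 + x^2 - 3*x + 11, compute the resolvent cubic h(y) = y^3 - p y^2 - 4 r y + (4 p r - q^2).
h(y) = y^3 - y^2 - 44*y + 35

Identify coefficients: p = 1, q = -3, r = 11.
Plug into h(y) = y^3 - p y^2 - 4 r y + (4 p r - q^2):
  h(y) = y^3 - (1) y^2 - 4*(11) y + (4*(1)*(11) - (-3)^2)
       = y^3 + (-1) y^2 + (-44) y + (35).
Simplifying: h(y) = y^3 - y^2 - 44*y + 35.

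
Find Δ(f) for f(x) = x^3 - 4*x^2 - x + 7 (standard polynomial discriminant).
Δ = 993

For x^3 + a x^2 + b x + c the discriminant is Δ = 18 a b c - 4 a^3 c + a^2 b^2 - 4 b^3 - 27 c^2.
Plug a = -4, b = -1, c = 7:
  18*(-4)*(-1)*(7) - 4*(-4)^3*(7) + (-4)^2*(-1)^2 - 4*(-1)^3 - 27*(7)^2
  = 504 + (1792) + 16 + (4) + (-1323)
  = 993.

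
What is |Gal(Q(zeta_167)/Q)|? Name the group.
|Gal(Q(zeta_167)/Q)| = phi(167) = 166; group ≅ (Z/167Z)^* ≅ Z/166Z

The n-th cyclotomic polynomial Φ_167(x) is the minimal polynomial of zeta_167 over Q and has degree phi(167) = 166. So Q(zeta_167) is a degree-166 Galois extension with Galois group (Z/167Z)^*. (Z/167Z)^* is cyclic since 167 is an odd prime power (or 4). Hence Gal(Q(zeta_167)/Q) ≅ Z/166Z.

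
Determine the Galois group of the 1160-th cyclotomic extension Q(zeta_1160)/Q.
|Gal(Q(zeta_1160)/Q)| = phi(1160) = 448; group ≅ (Z/1160Z)^* ≅ Z/2Z × Z/2Z × Z/4Z × Z/28Z

The n-th cyclotomic polynomial Φ_1160(x) is the minimal polynomial of zeta_1160 over Q and has degree phi(1160) = 448. So Q(zeta_1160) is a degree-448 Galois extension with Galois group (Z/1160Z)^*. By CRT, (Z/1160Z)^* ≅ (Z/8Z)^* × (Z/5Z)^* × (Z/29Z)^*. Each prime-power unit group is (Z/8Z)^* ≅ Z/2Z × Z/2Z; (Z/5Z)^* ≅ Z/4Z; (Z/29Z)^* ≅ Z/28Z. Hence Gal(Q(zeta_1160)/Q) ≅ Z/2Z × Z/2Z × Z/4Z × Z/28Z.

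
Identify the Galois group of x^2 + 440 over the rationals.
Gal(K/Q) = Z/2Z (cyclic of order 2)

x^2 + 440 is irreducible over Q since -440 is not a rational square. The splitting field Q(sqrt(-440)) has degree 2 over Q, and its unique nontrivial automorphism is sqrt(-440) ↦ -sqrt(-440). Hence Gal(Q(sqrt(-440))/Q) = Z/2Z.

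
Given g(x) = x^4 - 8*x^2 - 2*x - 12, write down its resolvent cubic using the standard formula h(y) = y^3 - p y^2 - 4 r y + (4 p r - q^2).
h(y) = y^3 + 8*y^2 + 48*y + 380

Identify coefficients: p = -8, q = -2, r = -12.
Plug into h(y) = y^3 - p y^2 - 4 r y + (4 p r - q^2):
  h(y) = y^3 - (-8) y^2 - 4*(-12) y + (4*(-8)*(-12) - (-2)^2)
       = y^3 + (8) y^2 + (48) y + (380).
Simplifying: h(y) = y^3 + 8*y^2 + 48*y + 380.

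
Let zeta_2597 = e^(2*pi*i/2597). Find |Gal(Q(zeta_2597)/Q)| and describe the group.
|Gal(Q(zeta_2597)/Q)| = phi(2597) = 2184; group ≅ (Z/2597Z)^* ≅ Z/42Z × Z/52Z

The n-th cyclotomic polynomial Φ_2597(x) is the minimal polynomial of zeta_2597 over Q and has degree phi(2597) = 2184. So Q(zeta_2597) is a degree-2184 Galois extension with Galois group (Z/2597Z)^*. By CRT, (Z/2597Z)^* ≅ (Z/49Z)^* × (Z/53Z)^*. Each prime-power unit group is (Z/49Z)^* ≅ Z/42Z; (Z/53Z)^* ≅ Z/52Z. Hence Gal(Q(zeta_2597)/Q) ≅ Z/42Z × Z/52Z.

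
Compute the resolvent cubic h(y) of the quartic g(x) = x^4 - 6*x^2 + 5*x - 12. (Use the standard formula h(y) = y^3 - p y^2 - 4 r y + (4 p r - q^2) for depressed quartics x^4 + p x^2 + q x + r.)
h(y) = y^3 + 6*y^2 + 48*y + 263

Identify coefficients: p = -6, q = 5, r = -12.
Plug into h(y) = y^3 - p y^2 - 4 r y + (4 p r - q^2):
  h(y) = y^3 - (-6) y^2 - 4*(-12) y + (4*(-6)*(-12) - (5)^2)
       = y^3 + (6) y^2 + (48) y + (263).
Simplifying: h(y) = y^3 + 6*y^2 + 48*y + 263.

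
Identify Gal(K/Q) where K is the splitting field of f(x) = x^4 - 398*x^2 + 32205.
Gal(K/Q) = V_4 (Klein four-group, Z/2Z × Z/2Z)

f factors as (x^2 - 113)(x^2 - 285), so the splitting field is K = Q(sqrt(113), sqrt(285)). The elements 113, 285, 32205 are all non-squares in Q, so sqrt(113) and sqrt(285) generate independent quadratic extensions. Thus [K:Q] = 4 and Gal(K/Q) is generated by the two order-2 automorphisms sqrt(113) ↦ -sqrt(113) and sqrt(285) ↦ -sqrt(285), giving V_4.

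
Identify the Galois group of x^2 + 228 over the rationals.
Gal(K/Q) = Z/2Z (cyclic of order 2)

x^2 + 228 is irreducible over Q since -228 is not a rational square. The splitting field Q(sqrt(-228)) has degree 2 over Q, and its unique nontrivial automorphism is sqrt(-228) ↦ -sqrt(-228). Hence Gal(Q(sqrt(-228))/Q) = Z/2Z.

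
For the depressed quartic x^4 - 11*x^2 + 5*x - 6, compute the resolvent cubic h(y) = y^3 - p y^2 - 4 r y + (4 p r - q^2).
h(y) = y^3 + 11*y^2 + 24*y + 239

Identify coefficients: p = -11, q = 5, r = -6.
Plug into h(y) = y^3 - p y^2 - 4 r y + (4 p r - q^2):
  h(y) = y^3 - (-11) y^2 - 4*(-6) y + (4*(-11)*(-6) - (5)^2)
       = y^3 + (11) y^2 + (24) y + (239).
Simplifying: h(y) = y^3 + 11*y^2 + 24*y + 239.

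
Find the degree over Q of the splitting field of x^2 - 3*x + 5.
[K:Q] = 2

The discriminant of x^2 + (-3)*x + (5) is b^2 - 4c = 9 - (20) = -11. Since -11 is not a perfect square in Q, the polynomial is irreducible over Q. Its two roots generate a degree-2 extension, so [K:Q] = 2.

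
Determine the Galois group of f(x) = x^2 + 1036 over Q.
Gal(K/Q) = Z/2Z (cyclic of order 2)

x^2 + 1036 is irreducible over Q since -1036 is not a rational square. The splitting field Q(sqrt(-1036)) has degree 2 over Q, and its unique nontrivial automorphism is sqrt(-1036) ↦ -sqrt(-1036). Hence Gal(Q(sqrt(-1036))/Q) = Z/2Z.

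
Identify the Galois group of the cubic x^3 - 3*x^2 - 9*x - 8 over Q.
Gal(K/Q) = S_3 (symmetric group of order 6)

Compute the discriminant of x^3 + (-3)*x^2 + (-9)*x + (-8): Δ = -2835. Since Δ is not a rational square, the Galois group is not contained in A_3; it must be the full S_3 (irreducibility of the cubic rules out anything smaller).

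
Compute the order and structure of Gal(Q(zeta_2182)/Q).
|Gal(Q(zeta_2182)/Q)| = phi(2182) = 1090; group ≅ (Z/2182Z)^* ≅ Z/1090Z

The n-th cyclotomic polynomial Φ_2182(x) is the minimal polynomial of zeta_2182 over Q and has degree phi(2182) = 1090. So Q(zeta_2182) is a degree-1090 Galois extension with Galois group (Z/2182Z)^*. By CRT, (Z/2182Z)^* ≅ (Z/2Z)^* × (Z/1091Z)^*. Each prime-power unit group is (Z/2Z)^* ≅ trivial group (order 1); (Z/1091Z)^* ≅ Z/1090Z. Hence Gal(Q(zeta_2182)/Q) ≅ Z/1090Z.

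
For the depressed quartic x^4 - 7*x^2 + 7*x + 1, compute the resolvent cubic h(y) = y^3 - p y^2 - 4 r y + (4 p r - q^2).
h(y) = y^3 + 7*y^2 - 4*y - 77

Identify coefficients: p = -7, q = 7, r = 1.
Plug into h(y) = y^3 - p y^2 - 4 r y + (4 p r - q^2):
  h(y) = y^3 - (-7) y^2 - 4*(1) y + (4*(-7)*(1) - (7)^2)
       = y^3 + (7) y^2 + (-4) y + (-77).
Simplifying: h(y) = y^3 + 7*y^2 - 4*y - 77.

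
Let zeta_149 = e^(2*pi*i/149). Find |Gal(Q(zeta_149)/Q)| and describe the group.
|Gal(Q(zeta_149)/Q)| = phi(149) = 148; group ≅ (Z/149Z)^* ≅ Z/148Z

The n-th cyclotomic polynomial Φ_149(x) is the minimal polynomial of zeta_149 over Q and has degree phi(149) = 148. So Q(zeta_149) is a degree-148 Galois extension with Galois group (Z/149Z)^*. (Z/149Z)^* is cyclic since 149 is an odd prime power (or 4). Hence Gal(Q(zeta_149)/Q) ≅ Z/148Z.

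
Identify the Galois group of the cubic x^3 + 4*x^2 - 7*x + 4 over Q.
Gal(K/Q) = S_3 (symmetric group of order 6)

Compute the discriminant of x^3 + (4)*x^2 + (-7)*x + (4): Δ = -1316. Since Δ is not a rational square, the Galois group is not contained in A_3; it must be the full S_3 (irreducibility of the cubic rules out anything smaller).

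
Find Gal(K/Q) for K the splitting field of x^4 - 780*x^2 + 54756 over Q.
Gal(K/Q) = Z/2Z (cyclic of order 2)

f factors as (x^2 - 78)(x^2 - 702), so the splitting field is K = Q(sqrt(78), sqrt(702)). The squarefree part of 78 is 78 and the squarefree part of 702 is also 78, so sqrt(78) and sqrt(702) are both rational multiples of sqrt(78). Hence Q(sqrt(78)) = Q(sqrt(702)) = Q(sqrt(78)), and the splitting field collapses to a single degree-2 extension with Galois group Z/2Z.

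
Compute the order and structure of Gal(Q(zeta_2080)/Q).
|Gal(Q(zeta_2080)/Q)| = phi(2080) = 768; group ≅ (Z/2080Z)^* ≅ Z/2Z × Z/4Z × Z/8Z × Z/12Z

The n-th cyclotomic polynomial Φ_2080(x) is the minimal polynomial of zeta_2080 over Q and has degree phi(2080) = 768. So Q(zeta_2080) is a degree-768 Galois extension with Galois group (Z/2080Z)^*. By CRT, (Z/2080Z)^* ≅ (Z/32Z)^* × (Z/5Z)^* × (Z/13Z)^*. Each prime-power unit group is (Z/32Z)^* ≅ Z/2Z × Z/8Z; (Z/5Z)^* ≅ Z/4Z; (Z/13Z)^* ≅ Z/12Z. Hence Gal(Q(zeta_2080)/Q) ≅ Z/2Z × Z/4Z × Z/8Z × Z/12Z.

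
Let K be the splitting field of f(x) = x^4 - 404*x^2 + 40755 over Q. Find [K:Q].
[K:Q] = 4

f factors as (x^2 - 195)(x^2 - 209); the splitting field is K = Q(sqrt(195), sqrt(209)). Since 195, 209, and 40755 are all non-squares in Q, the three subfields Q(sqrt(195)), Q(sqrt(209)), Q(sqrt(40755)) are distinct degree-2 extensions, so [K:Q] = 4 (Klein four Galois group).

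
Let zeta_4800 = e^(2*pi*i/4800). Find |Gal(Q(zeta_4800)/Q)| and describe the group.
|Gal(Q(zeta_4800)/Q)| = phi(4800) = 1280; group ≅ (Z/4800Z)^* ≅ Z/2Z × Z/2Z × Z/16Z × Z/20Z

The n-th cyclotomic polynomial Φ_4800(x) is the minimal polynomial of zeta_4800 over Q and has degree phi(4800) = 1280. So Q(zeta_4800) is a degree-1280 Galois extension with Galois group (Z/4800Z)^*. By CRT, (Z/4800Z)^* ≅ (Z/64Z)^* × (Z/3Z)^* × (Z/25Z)^*. Each prime-power unit group is (Z/64Z)^* ≅ Z/2Z × Z/16Z; (Z/3Z)^* ≅ Z/2Z; (Z/25Z)^* ≅ Z/20Z. Hence Gal(Q(zeta_4800)/Q) ≅ Z/2Z × Z/2Z × Z/16Z × Z/20Z.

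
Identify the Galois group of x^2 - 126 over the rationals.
Gal(K/Q) = Z/2Z (cyclic of order 2)

x^2 - 126 is irreducible over Q since 126 is not a rational square. The splitting field Q(sqrt(126)) has degree 2 over Q, and its unique nontrivial automorphism is sqrt(126) ↦ -sqrt(126). Hence Gal(Q(sqrt(126))/Q) = Z/2Z.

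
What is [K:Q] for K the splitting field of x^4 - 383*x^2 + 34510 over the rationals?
[K:Q] = 4

f factors as (x^2 - 145)(x^2 - 238); the splitting field is K = Q(sqrt(145), sqrt(238)). Since 145, 238, and 34510 are all non-squares in Q, the three subfields Q(sqrt(145)), Q(sqrt(238)), Q(sqrt(34510)) are distinct degree-2 extensions, so [K:Q] = 4 (Klein four Galois group).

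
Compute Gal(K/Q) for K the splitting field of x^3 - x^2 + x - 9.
Gal(K/Q) = S_3 (symmetric group of order 6)

Compute the discriminant of x^3 + (-1)*x^2 + (1)*x + (-9): Δ = -2064. Since Δ is not a rational square, the Galois group is not contained in A_3; it must be the full S_3 (irreducibility of the cubic rules out anything smaller).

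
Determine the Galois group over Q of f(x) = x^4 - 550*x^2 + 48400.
Gal(K/Q) = Z/2Z (cyclic of order 2)

f factors as (x^2 - 110)(x^2 - 440), so the splitting field is K = Q(sqrt(110), sqrt(440)). The squarefree part of 110 is 110 and the squarefree part of 440 is also 110, so sqrt(110) and sqrt(440) are both rational multiples of sqrt(110). Hence Q(sqrt(110)) = Q(sqrt(440)) = Q(sqrt(110)), and the splitting field collapses to a single degree-2 extension with Galois group Z/2Z.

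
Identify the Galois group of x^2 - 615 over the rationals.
Gal(K/Q) = Z/2Z (cyclic of order 2)

x^2 - 615 is irreducible over Q since 615 is not a rational square. The splitting field Q(sqrt(615)) has degree 2 over Q, and its unique nontrivial automorphism is sqrt(615) ↦ -sqrt(615). Hence Gal(Q(sqrt(615))/Q) = Z/2Z.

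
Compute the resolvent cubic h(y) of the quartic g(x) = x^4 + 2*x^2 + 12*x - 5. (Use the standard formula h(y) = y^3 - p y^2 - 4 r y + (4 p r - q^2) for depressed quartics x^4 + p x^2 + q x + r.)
h(y) = y^3 - 2*y^2 + 20*y - 184

Identify coefficients: p = 2, q = 12, r = -5.
Plug into h(y) = y^3 - p y^2 - 4 r y + (4 p r - q^2):
  h(y) = y^3 - (2) y^2 - 4*(-5) y + (4*(2)*(-5) - (12)^2)
       = y^3 + (-2) y^2 + (20) y + (-184).
Simplifying: h(y) = y^3 - 2*y^2 + 20*y - 184.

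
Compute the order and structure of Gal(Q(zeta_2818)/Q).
|Gal(Q(zeta_2818)/Q)| = phi(2818) = 1408; group ≅ (Z/2818Z)^* ≅ Z/1408Z

The n-th cyclotomic polynomial Φ_2818(x) is the minimal polynomial of zeta_2818 over Q and has degree phi(2818) = 1408. So Q(zeta_2818) is a degree-1408 Galois extension with Galois group (Z/2818Z)^*. By CRT, (Z/2818Z)^* ≅ (Z/2Z)^* × (Z/1409Z)^*. Each prime-power unit group is (Z/2Z)^* ≅ trivial group (order 1); (Z/1409Z)^* ≅ Z/1408Z. Hence Gal(Q(zeta_2818)/Q) ≅ Z/1408Z.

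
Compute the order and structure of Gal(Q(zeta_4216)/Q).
|Gal(Q(zeta_4216)/Q)| = phi(4216) = 1920; group ≅ (Z/4216Z)^* ≅ Z/2Z × Z/2Z × Z/16Z × Z/30Z

The n-th cyclotomic polynomial Φ_4216(x) is the minimal polynomial of zeta_4216 over Q and has degree phi(4216) = 1920. So Q(zeta_4216) is a degree-1920 Galois extension with Galois group (Z/4216Z)^*. By CRT, (Z/4216Z)^* ≅ (Z/8Z)^* × (Z/17Z)^* × (Z/31Z)^*. Each prime-power unit group is (Z/8Z)^* ≅ Z/2Z × Z/2Z; (Z/17Z)^* ≅ Z/16Z; (Z/31Z)^* ≅ Z/30Z. Hence Gal(Q(zeta_4216)/Q) ≅ Z/2Z × Z/2Z × Z/16Z × Z/30Z.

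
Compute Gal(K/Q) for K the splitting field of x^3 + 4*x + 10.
Gal(K/Q) = S_3 (symmetric group of order 6)

Compute the discriminant of x^3 + (0)*x^2 + (4)*x + (10): Δ = -2956. Since Δ is not a rational square, the Galois group is not contained in A_3; it must be the full S_3 (irreducibility of the cubic rules out anything smaller).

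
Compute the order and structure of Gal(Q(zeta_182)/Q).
|Gal(Q(zeta_182)/Q)| = phi(182) = 72; group ≅ (Z/182Z)^* ≅ Z/6Z × Z/12Z

The n-th cyclotomic polynomial Φ_182(x) is the minimal polynomial of zeta_182 over Q and has degree phi(182) = 72. So Q(zeta_182) is a degree-72 Galois extension with Galois group (Z/182Z)^*. By CRT, (Z/182Z)^* ≅ (Z/2Z)^* × (Z/7Z)^* × (Z/13Z)^*. Each prime-power unit group is (Z/2Z)^* ≅ trivial group (order 1); (Z/7Z)^* ≅ Z/6Z; (Z/13Z)^* ≅ Z/12Z. Hence Gal(Q(zeta_182)/Q) ≅ Z/6Z × Z/12Z.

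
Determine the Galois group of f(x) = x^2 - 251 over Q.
Gal(K/Q) = Z/2Z (cyclic of order 2)

x^2 - 251 is irreducible over Q since 251 is not a rational square. The splitting field Q(sqrt(251)) has degree 2 over Q, and its unique nontrivial automorphism is sqrt(251) ↦ -sqrt(251). Hence Gal(Q(sqrt(251))/Q) = Z/2Z.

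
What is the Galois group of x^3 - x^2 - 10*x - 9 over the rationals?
Gal(K/Q) = S_3 (symmetric group of order 6)

Compute the discriminant of x^3 + (-1)*x^2 + (-10)*x + (-9): Δ = 257. Since Δ is not a rational square, the Galois group is not contained in A_3; it must be the full S_3 (irreducibility of the cubic rules out anything smaller).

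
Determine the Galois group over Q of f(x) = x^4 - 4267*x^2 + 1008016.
Gal(K/Q) = Z/2Z (cyclic of order 2)

f factors as (x^2 - 251)(x^2 - 4016), so the splitting field is K = Q(sqrt(251), sqrt(4016)). The squarefree part of 251 is 251 and the squarefree part of 4016 is also 251, so sqrt(251) and sqrt(4016) are both rational multiples of sqrt(251). Hence Q(sqrt(251)) = Q(sqrt(4016)) = Q(sqrt(251)), and the splitting field collapses to a single degree-2 extension with Galois group Z/2Z.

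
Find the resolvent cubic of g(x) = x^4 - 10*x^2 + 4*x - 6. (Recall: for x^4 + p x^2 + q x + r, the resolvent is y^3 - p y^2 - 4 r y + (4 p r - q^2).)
h(y) = y^3 + 10*y^2 + 24*y + 224

Identify coefficients: p = -10, q = 4, r = -6.
Plug into h(y) = y^3 - p y^2 - 4 r y + (4 p r - q^2):
  h(y) = y^3 - (-10) y^2 - 4*(-6) y + (4*(-10)*(-6) - (4)^2)
       = y^3 + (10) y^2 + (24) y + (224).
Simplifying: h(y) = y^3 + 10*y^2 + 24*y + 224.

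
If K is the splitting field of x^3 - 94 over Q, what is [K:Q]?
[K:Q] = 6

x^3 - 94 has one real root r = 94^(1/3) and two complex roots r*zeta_3, r*zeta_3^2 where zeta_3 = e^(2*pi*i/3). The splitting field is Q(r, zeta_3). [Q(r):Q] = 3 and [Q(zeta_3):Q] = 2 with gcd = 1, so [Q(r, zeta_3):Q] = 3 * 2 = 6.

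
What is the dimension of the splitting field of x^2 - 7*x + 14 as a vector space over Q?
[K:Q] = 2

The discriminant of x^2 + (-7)*x + (14) is b^2 - 4c = 49 - (56) = -7. Since -7 is not a perfect square in Q, the polynomial is irreducible over Q. Its two roots generate a degree-2 extension, so [K:Q] = 2.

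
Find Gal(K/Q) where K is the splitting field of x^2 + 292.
Gal(K/Q) = Z/2Z (cyclic of order 2)

x^2 + 292 is irreducible over Q since -292 is not a rational square. The splitting field Q(sqrt(-292)) has degree 2 over Q, and its unique nontrivial automorphism is sqrt(-292) ↦ -sqrt(-292). Hence Gal(Q(sqrt(-292))/Q) = Z/2Z.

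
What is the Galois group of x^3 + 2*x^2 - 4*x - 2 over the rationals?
Gal(K/Q) = S_3 (symmetric group of order 6)

Compute the discriminant of x^3 + (2)*x^2 + (-4)*x + (-2): Δ = 564. Since Δ is not a rational square, the Galois group is not contained in A_3; it must be the full S_3 (irreducibility of the cubic rules out anything smaller).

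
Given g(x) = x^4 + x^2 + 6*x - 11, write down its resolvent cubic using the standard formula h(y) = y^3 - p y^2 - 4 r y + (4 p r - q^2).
h(y) = y^3 - y^2 + 44*y - 80

Identify coefficients: p = 1, q = 6, r = -11.
Plug into h(y) = y^3 - p y^2 - 4 r y + (4 p r - q^2):
  h(y) = y^3 - (1) y^2 - 4*(-11) y + (4*(1)*(-11) - (6)^2)
       = y^3 + (-1) y^2 + (44) y + (-80).
Simplifying: h(y) = y^3 - y^2 + 44*y - 80.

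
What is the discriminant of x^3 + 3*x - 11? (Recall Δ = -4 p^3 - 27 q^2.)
Δ = -3375

For a depressed cubic x^3 + p x + q the discriminant is Δ = -4 p^3 - 27 q^2 = -4*(3)^3 - 27*(-11)^2 = -108 - 3267 = -3375.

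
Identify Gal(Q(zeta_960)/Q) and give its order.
|Gal(Q(zeta_960)/Q)| = phi(960) = 256; group ≅ (Z/960Z)^* ≅ Z/2Z × Z/2Z × Z/4Z × Z/16Z

The n-th cyclotomic polynomial Φ_960(x) is the minimal polynomial of zeta_960 over Q and has degree phi(960) = 256. So Q(zeta_960) is a degree-256 Galois extension with Galois group (Z/960Z)^*. By CRT, (Z/960Z)^* ≅ (Z/64Z)^* × (Z/3Z)^* × (Z/5Z)^*. Each prime-power unit group is (Z/64Z)^* ≅ Z/2Z × Z/16Z; (Z/3Z)^* ≅ Z/2Z; (Z/5Z)^* ≅ Z/4Z. Hence Gal(Q(zeta_960)/Q) ≅ Z/2Z × Z/2Z × Z/4Z × Z/16Z.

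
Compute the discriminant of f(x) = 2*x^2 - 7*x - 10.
Δ = 129

For a quadratic a x^2 + b x + c the discriminant is Δ = b^2 - 4ac = (-7)^2 - 4*(2)*(-10) = 49 - (-80) = 129.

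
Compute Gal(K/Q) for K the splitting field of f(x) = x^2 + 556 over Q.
Gal(K/Q) = Z/2Z (cyclic of order 2)

x^2 + 556 is irreducible over Q since -556 is not a rational square. The splitting field Q(sqrt(-556)) has degree 2 over Q, and its unique nontrivial automorphism is sqrt(-556) ↦ -sqrt(-556). Hence Gal(Q(sqrt(-556))/Q) = Z/2Z.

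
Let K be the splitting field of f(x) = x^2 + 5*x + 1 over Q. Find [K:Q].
[K:Q] = 2

The discriminant of x^2 + (5)*x + (1) is b^2 - 4c = 25 - (4) = 21. Since 21 is not a perfect square in Q, the polynomial is irreducible over Q. Its two roots generate a degree-2 extension, so [K:Q] = 2.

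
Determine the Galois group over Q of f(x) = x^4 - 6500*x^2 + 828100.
Gal(K/Q) = Z/2Z (cyclic of order 2)

f factors as (x^2 - 130)(x^2 - 6370), so the splitting field is K = Q(sqrt(130), sqrt(6370)). The squarefree part of 130 is 130 and the squarefree part of 6370 is also 130, so sqrt(130) and sqrt(6370) are both rational multiples of sqrt(130). Hence Q(sqrt(130)) = Q(sqrt(6370)) = Q(sqrt(130)), and the splitting field collapses to a single degree-2 extension with Galois group Z/2Z.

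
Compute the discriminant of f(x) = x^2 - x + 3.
Δ = -11

For a quadratic a x^2 + b x + c the discriminant is Δ = b^2 - 4ac = (-1)^2 - 4*(1)*(3) = 1 - (12) = -11.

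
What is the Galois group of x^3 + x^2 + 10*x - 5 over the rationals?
Gal(K/Q) = S_3 (symmetric group of order 6)

Compute the discriminant of x^3 + (1)*x^2 + (10)*x + (-5): Δ = -5455. Since Δ is not a rational square, the Galois group is not contained in A_3; it must be the full S_3 (irreducibility of the cubic rules out anything smaller).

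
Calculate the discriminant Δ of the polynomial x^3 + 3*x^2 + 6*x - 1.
Δ = -783

For x^3 + a x^2 + b x + c the discriminant is Δ = 18 a b c - 4 a^3 c + a^2 b^2 - 4 b^3 - 27 c^2.
Plug a = 3, b = 6, c = -1:
  18*(3)*(6)*(-1) - 4*(3)^3*(-1) + (3)^2*(6)^2 - 4*(6)^3 - 27*(-1)^2
  = -324 + (108) + 324 + (-864) + (-27)
  = -783.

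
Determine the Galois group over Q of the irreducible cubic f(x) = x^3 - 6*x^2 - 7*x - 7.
Gal(K/Q) = S_3 (symmetric group of order 6)

Compute the discriminant of x^3 + (-6)*x^2 + (-7)*x + (-7): Δ = -9527. Since Δ is not a rational square, the Galois group is not contained in A_3; it must be the full S_3 (irreducibility of the cubic rules out anything smaller).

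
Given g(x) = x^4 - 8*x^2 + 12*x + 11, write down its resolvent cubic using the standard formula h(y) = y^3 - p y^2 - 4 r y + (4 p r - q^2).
h(y) = y^3 + 8*y^2 - 44*y - 496

Identify coefficients: p = -8, q = 12, r = 11.
Plug into h(y) = y^3 - p y^2 - 4 r y + (4 p r - q^2):
  h(y) = y^3 - (-8) y^2 - 4*(11) y + (4*(-8)*(11) - (12)^2)
       = y^3 + (8) y^2 + (-44) y + (-496).
Simplifying: h(y) = y^3 + 8*y^2 - 44*y - 496.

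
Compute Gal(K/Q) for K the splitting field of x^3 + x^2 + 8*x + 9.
Gal(K/Q) = S_3 (symmetric group of order 6)

Compute the discriminant of x^3 + (1)*x^2 + (8)*x + (9): Δ = -2911. Since Δ is not a rational square, the Galois group is not contained in A_3; it must be the full S_3 (irreducibility of the cubic rules out anything smaller).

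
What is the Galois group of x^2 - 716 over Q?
Gal(K/Q) = Z/2Z (cyclic of order 2)

x^2 - 716 is irreducible over Q since 716 is not a rational square. The splitting field Q(sqrt(716)) has degree 2 over Q, and its unique nontrivial automorphism is sqrt(716) ↦ -sqrt(716). Hence Gal(Q(sqrt(716))/Q) = Z/2Z.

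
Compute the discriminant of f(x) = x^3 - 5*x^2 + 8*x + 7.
Δ = -3311

For x^3 + a x^2 + b x + c the discriminant is Δ = 18 a b c - 4 a^3 c + a^2 b^2 - 4 b^3 - 27 c^2.
Plug a = -5, b = 8, c = 7:
  18*(-5)*(8)*(7) - 4*(-5)^3*(7) + (-5)^2*(8)^2 - 4*(8)^3 - 27*(7)^2
  = -5040 + (3500) + 1600 + (-2048) + (-1323)
  = -3311.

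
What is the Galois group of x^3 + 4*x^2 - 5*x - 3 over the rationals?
Gal(K/Q) = S_3 (symmetric group of order 6)

Compute the discriminant of x^3 + (4)*x^2 + (-5)*x + (-3): Δ = 2505. Since Δ is not a rational square, the Galois group is not contained in A_3; it must be the full S_3 (irreducibility of the cubic rules out anything smaller).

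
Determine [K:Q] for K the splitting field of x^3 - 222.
[K:Q] = 6

x^3 - 222 has one real root r = 222^(1/3) and two complex roots r*zeta_3, r*zeta_3^2 where zeta_3 = e^(2*pi*i/3). The splitting field is Q(r, zeta_3). [Q(r):Q] = 3 and [Q(zeta_3):Q] = 2 with gcd = 1, so [Q(r, zeta_3):Q] = 3 * 2 = 6.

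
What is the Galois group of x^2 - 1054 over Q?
Gal(K/Q) = Z/2Z (cyclic of order 2)

x^2 - 1054 is irreducible over Q since 1054 is not a rational square. The splitting field Q(sqrt(1054)) has degree 2 over Q, and its unique nontrivial automorphism is sqrt(1054) ↦ -sqrt(1054). Hence Gal(Q(sqrt(1054))/Q) = Z/2Z.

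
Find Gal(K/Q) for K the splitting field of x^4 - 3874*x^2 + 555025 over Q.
Gal(K/Q) = Z/2Z (cyclic of order 2)

f factors as (x^2 - 149)(x^2 - 3725), so the splitting field is K = Q(sqrt(149), sqrt(3725)). The squarefree part of 149 is 149 and the squarefree part of 3725 is also 149, so sqrt(149) and sqrt(3725) are both rational multiples of sqrt(149). Hence Q(sqrt(149)) = Q(sqrt(3725)) = Q(sqrt(149)), and the splitting field collapses to a single degree-2 extension with Galois group Z/2Z.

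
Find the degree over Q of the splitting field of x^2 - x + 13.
[K:Q] = 2

The discriminant of x^2 + (-1)*x + (13) is b^2 - 4c = 1 - (52) = -51. Since -51 is not a perfect square in Q, the polynomial is irreducible over Q. Its two roots generate a degree-2 extension, so [K:Q] = 2.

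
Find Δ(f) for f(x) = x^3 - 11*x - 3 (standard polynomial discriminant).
Δ = 5081

For a depressed cubic x^3 + p x + q the discriminant is Δ = -4 p^3 - 27 q^2 = -4*(-11)^3 - 27*(-3)^2 = 5324 - 243 = 5081.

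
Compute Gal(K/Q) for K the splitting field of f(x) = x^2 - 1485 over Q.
Gal(K/Q) = Z/2Z (cyclic of order 2)

x^2 - 1485 is irreducible over Q since 1485 is not a rational square. The splitting field Q(sqrt(1485)) has degree 2 over Q, and its unique nontrivial automorphism is sqrt(1485) ↦ -sqrt(1485). Hence Gal(Q(sqrt(1485))/Q) = Z/2Z.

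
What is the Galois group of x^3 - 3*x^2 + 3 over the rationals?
Gal(K/Q) = A_3 (cyclic of order 3)

Compute the discriminant of x^3 + (-3)*x^2 + (0)*x + (3): Δ = 81. Since Δ is a perfect square (Δ = 9^2), the Galois group is contained in A_3. Irreducibility forces the group to be transitive on three roots, so Gal = A_3.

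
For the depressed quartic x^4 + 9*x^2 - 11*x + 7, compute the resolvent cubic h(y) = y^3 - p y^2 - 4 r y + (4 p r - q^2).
h(y) = y^3 - 9*y^2 - 28*y + 131

Identify coefficients: p = 9, q = -11, r = 7.
Plug into h(y) = y^3 - p y^2 - 4 r y + (4 p r - q^2):
  h(y) = y^3 - (9) y^2 - 4*(7) y + (4*(9)*(7) - (-11)^2)
       = y^3 + (-9) y^2 + (-28) y + (131).
Simplifying: h(y) = y^3 - 9*y^2 - 28*y + 131.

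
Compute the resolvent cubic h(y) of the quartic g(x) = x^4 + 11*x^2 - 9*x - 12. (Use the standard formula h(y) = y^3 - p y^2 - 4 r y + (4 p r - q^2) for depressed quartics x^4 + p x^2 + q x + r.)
h(y) = y^3 - 11*y^2 + 48*y - 609

Identify coefficients: p = 11, q = -9, r = -12.
Plug into h(y) = y^3 - p y^2 - 4 r y + (4 p r - q^2):
  h(y) = y^3 - (11) y^2 - 4*(-12) y + (4*(11)*(-12) - (-9)^2)
       = y^3 + (-11) y^2 + (48) y + (-609).
Simplifying: h(y) = y^3 - 11*y^2 + 48*y - 609.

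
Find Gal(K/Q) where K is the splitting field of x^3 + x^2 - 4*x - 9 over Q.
Gal(K/Q) = S_3 (symmetric group of order 6)

Compute the discriminant of x^3 + (1)*x^2 + (-4)*x + (-9): Δ = -1231. Since Δ is not a rational square, the Galois group is not contained in A_3; it must be the full S_3 (irreducibility of the cubic rules out anything smaller).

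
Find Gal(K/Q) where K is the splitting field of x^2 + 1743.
Gal(K/Q) = Z/2Z (cyclic of order 2)

x^2 + 1743 is irreducible over Q since -1743 is not a rational square. The splitting field Q(sqrt(-1743)) has degree 2 over Q, and its unique nontrivial automorphism is sqrt(-1743) ↦ -sqrt(-1743). Hence Gal(Q(sqrt(-1743))/Q) = Z/2Z.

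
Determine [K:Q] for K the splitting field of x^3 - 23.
[K:Q] = 6

x^3 - 23 has one real root r = 23^(1/3) and two complex roots r*zeta_3, r*zeta_3^2 where zeta_3 = e^(2*pi*i/3). The splitting field is Q(r, zeta_3). [Q(r):Q] = 3 and [Q(zeta_3):Q] = 2 with gcd = 1, so [Q(r, zeta_3):Q] = 3 * 2 = 6.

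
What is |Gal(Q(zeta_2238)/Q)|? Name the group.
|Gal(Q(zeta_2238)/Q)| = phi(2238) = 744; group ≅ (Z/2238Z)^* ≅ Z/2Z × Z/372Z

The n-th cyclotomic polynomial Φ_2238(x) is the minimal polynomial of zeta_2238 over Q and has degree phi(2238) = 744. So Q(zeta_2238) is a degree-744 Galois extension with Galois group (Z/2238Z)^*. By CRT, (Z/2238Z)^* ≅ (Z/2Z)^* × (Z/3Z)^* × (Z/373Z)^*. Each prime-power unit group is (Z/2Z)^* ≅ trivial group (order 1); (Z/3Z)^* ≅ Z/2Z; (Z/373Z)^* ≅ Z/372Z. Hence Gal(Q(zeta_2238)/Q) ≅ Z/2Z × Z/372Z.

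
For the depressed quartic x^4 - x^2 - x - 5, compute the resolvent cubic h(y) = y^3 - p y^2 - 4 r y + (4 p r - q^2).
h(y) = y^3 + y^2 + 20*y + 19

Identify coefficients: p = -1, q = -1, r = -5.
Plug into h(y) = y^3 - p y^2 - 4 r y + (4 p r - q^2):
  h(y) = y^3 - (-1) y^2 - 4*(-5) y + (4*(-1)*(-5) - (-1)^2)
       = y^3 + (1) y^2 + (20) y + (19).
Simplifying: h(y) = y^3 + y^2 + 20*y + 19.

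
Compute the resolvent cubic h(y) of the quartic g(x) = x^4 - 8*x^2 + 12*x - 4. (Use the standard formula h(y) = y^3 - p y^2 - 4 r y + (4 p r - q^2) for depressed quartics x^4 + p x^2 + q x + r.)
h(y) = y^3 + 8*y^2 + 16*y - 16

Identify coefficients: p = -8, q = 12, r = -4.
Plug into h(y) = y^3 - p y^2 - 4 r y + (4 p r - q^2):
  h(y) = y^3 - (-8) y^2 - 4*(-4) y + (4*(-8)*(-4) - (12)^2)
       = y^3 + (8) y^2 + (16) y + (-16).
Simplifying: h(y) = y^3 + 8*y^2 + 16*y - 16.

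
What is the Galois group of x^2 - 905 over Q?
Gal(K/Q) = Z/2Z (cyclic of order 2)

x^2 - 905 is irreducible over Q since 905 is not a rational square. The splitting field Q(sqrt(905)) has degree 2 over Q, and its unique nontrivial automorphism is sqrt(905) ↦ -sqrt(905). Hence Gal(Q(sqrt(905))/Q) = Z/2Z.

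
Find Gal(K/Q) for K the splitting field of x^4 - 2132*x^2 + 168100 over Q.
Gal(K/Q) = Z/2Z (cyclic of order 2)

f factors as (x^2 - 82)(x^2 - 2050), so the splitting field is K = Q(sqrt(82), sqrt(2050)). The squarefree part of 82 is 82 and the squarefree part of 2050 is also 82, so sqrt(82) and sqrt(2050) are both rational multiples of sqrt(82). Hence Q(sqrt(82)) = Q(sqrt(2050)) = Q(sqrt(82)), and the splitting field collapses to a single degree-2 extension with Galois group Z/2Z.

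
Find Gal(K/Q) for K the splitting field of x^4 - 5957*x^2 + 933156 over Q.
Gal(K/Q) = Z/2Z (cyclic of order 2)

f factors as (x^2 - 5796)(x^2 - 161), so the splitting field is K = Q(sqrt(5796), sqrt(161)). The squarefree part of 5796 is 161 and the squarefree part of 161 is also 161, so sqrt(5796) and sqrt(161) are both rational multiples of sqrt(161). Hence Q(sqrt(5796)) = Q(sqrt(161)) = Q(sqrt(161)), and the splitting field collapses to a single degree-2 extension with Galois group Z/2Z.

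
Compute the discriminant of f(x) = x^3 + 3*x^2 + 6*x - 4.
Δ = -1836

For x^3 + a x^2 + b x + c the discriminant is Δ = 18 a b c - 4 a^3 c + a^2 b^2 - 4 b^3 - 27 c^2.
Plug a = 3, b = 6, c = -4:
  18*(3)*(6)*(-4) - 4*(3)^3*(-4) + (3)^2*(6)^2 - 4*(6)^3 - 27*(-4)^2
  = -1296 + (432) + 324 + (-864) + (-432)
  = -1836.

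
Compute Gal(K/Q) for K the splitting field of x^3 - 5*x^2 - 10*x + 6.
Gal(K/Q) = S_3 (symmetric group of order 6)

Compute the discriminant of x^3 + (-5)*x^2 + (-10)*x + (6): Δ = 13928. Since Δ is not a rational square, the Galois group is not contained in A_3; it must be the full S_3 (irreducibility of the cubic rules out anything smaller).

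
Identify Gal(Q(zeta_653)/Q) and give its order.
|Gal(Q(zeta_653)/Q)| = phi(653) = 652; group ≅ (Z/653Z)^* ≅ Z/652Z

The n-th cyclotomic polynomial Φ_653(x) is the minimal polynomial of zeta_653 over Q and has degree phi(653) = 652. So Q(zeta_653) is a degree-652 Galois extension with Galois group (Z/653Z)^*. (Z/653Z)^* is cyclic since 653 is an odd prime power (or 4). Hence Gal(Q(zeta_653)/Q) ≅ Z/652Z.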